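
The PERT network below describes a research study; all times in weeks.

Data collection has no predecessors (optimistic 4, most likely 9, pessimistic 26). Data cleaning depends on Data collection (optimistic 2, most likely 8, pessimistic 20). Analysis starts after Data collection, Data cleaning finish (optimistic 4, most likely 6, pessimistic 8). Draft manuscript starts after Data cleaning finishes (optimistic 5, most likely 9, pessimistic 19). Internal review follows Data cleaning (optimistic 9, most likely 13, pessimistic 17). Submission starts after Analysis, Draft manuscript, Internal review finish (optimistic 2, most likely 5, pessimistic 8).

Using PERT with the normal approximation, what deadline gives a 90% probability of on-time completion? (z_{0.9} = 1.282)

44.4 weeks

te_Data collection = (4 + 4·9 + 26)/6 = 66/6 = 11; σ²_Data collection = ((26−4)/6)² = 13.444
te_Data cleaning = (2 + 4·8 + 20)/6 = 54/6 = 9; σ²_Data cleaning = ((20−2)/6)² = 9.000
te_Analysis = (4 + 4·6 + 8)/6 = 36/6 = 6; σ²_Analysis = ((8−4)/6)² = 0.444
te_Draft manuscript = (5 + 4·9 + 19)/6 = 60/6 = 10; σ²_Draft manuscript = ((19−5)/6)² = 5.444
te_Internal review = (9 + 4·13 + 17)/6 = 78/6 = 13; σ²_Internal review = ((17−9)/6)² = 1.778
te_Submission = (2 + 4·5 + 8)/6 = 30/6 = 5; σ²_Submission = ((8−2)/6)² = 1.000

Forward pass:
ES_Data collection = 0; EF_Data collection = 11
ES_Data cleaning = 11; EF_Data cleaning = 11+9 = 20
ES_Analysis = max(EF_Data collection=11, EF_Data cleaning=20) = 20; EF_Analysis = 20+6 = 26
ES_Draft manuscript = 20; EF_Draft manuscript = 20+10 = 30
ES_Internal review = 20; EF_Internal review = 20+13 = 33
ES_Submission = max(EF_Analysis=26, EF_Draft manuscript=30, EF_Internal review=33) = 33; EF_Submission = 33+5 = 38
Expected project duration μ = 38 weeks. Critical path: Data collection → Data cleaning → Internal review → Submission.

Variance along critical path = 13.444 + 9.000 + 1.778 + 1.000 = 25.222; σ = 5.022 weeks.
D = μ + z·σ = 38 + 1.282·5.022 = 44.4 weeks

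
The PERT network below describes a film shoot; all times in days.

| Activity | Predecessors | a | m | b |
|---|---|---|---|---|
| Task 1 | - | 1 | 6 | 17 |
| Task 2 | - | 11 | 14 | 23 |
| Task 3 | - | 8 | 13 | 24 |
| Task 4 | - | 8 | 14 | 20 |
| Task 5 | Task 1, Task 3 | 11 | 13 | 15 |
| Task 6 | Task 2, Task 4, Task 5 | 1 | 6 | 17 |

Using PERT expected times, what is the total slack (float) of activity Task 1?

te_Task 1 = (1 + 4·6 + 17)/6 = 42/6 = 7
te_Task 2 = (11 + 4·14 + 23)/6 = 90/6 = 15
te_Task 3 = (8 + 4·13 + 24)/6 = 84/6 = 14
te_Task 4 = (8 + 4·14 + 20)/6 = 84/6 = 14
te_Task 5 = (11 + 4·13 + 15)/6 = 78/6 = 13
te_Task 6 = (1 + 4·6 + 17)/6 = 42/6 = 7

Forward pass:
ES_Task 1 = 0; EF_Task 1 = 7
ES_Task 2 = 0; EF_Task 2 = 15
ES_Task 3 = 0; EF_Task 3 = 14
ES_Task 4 = 0; EF_Task 4 = 14
ES_Task 5 = max(EF_Task 1=7, EF_Task 3=14) = 14; EF_Task 5 = 14+13 = 27
ES_Task 6 = max(EF_Task 2=15, EF_Task 4=14, EF_Task 5=27) = 27; EF_Task 6 = 27+7 = 34
Expected project duration μ = 34 days. Critical path: Task 3 → Task 5 → Task 6.

Backward pass:
LF_Task 6 = 34; LS_Task 6 = 34−7 = 27
LF_Task 5 = LS_Task 6 = 27; LS_Task 5 = 27−13 = 14
LF_Task 4 = LS_Task 6 = 27; LS_Task 4 = 27−14 = 13
LF_Task 3 = LS_Task 5 = 14; LS_Task 3 = 14−14 = 0
LF_Task 2 = LS_Task 6 = 27; LS_Task 2 = 27−15 = 12
LF_Task 1 = LS_Task 5 = 14; LS_Task 1 = 14−7 = 7
Slack_Task 1 = LS_Task 1 − ES_Task 1 = 7 − 0 = 7

7 days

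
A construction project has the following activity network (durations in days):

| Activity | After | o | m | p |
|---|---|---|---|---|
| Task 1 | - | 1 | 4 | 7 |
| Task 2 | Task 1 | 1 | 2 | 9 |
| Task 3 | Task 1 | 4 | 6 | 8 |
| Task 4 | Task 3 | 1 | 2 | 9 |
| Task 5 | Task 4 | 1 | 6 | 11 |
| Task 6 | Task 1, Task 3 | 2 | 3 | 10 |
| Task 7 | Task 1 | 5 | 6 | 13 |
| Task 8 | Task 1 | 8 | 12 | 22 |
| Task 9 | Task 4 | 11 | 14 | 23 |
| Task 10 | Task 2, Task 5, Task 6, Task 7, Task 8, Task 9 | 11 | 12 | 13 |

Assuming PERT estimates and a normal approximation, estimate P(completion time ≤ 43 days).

0.866

te_Task 1 = (1 + 4·4 + 7)/6 = 24/6 = 4; σ²_Task 1 = ((7−1)/6)² = 1.000
te_Task 2 = (1 + 4·2 + 9)/6 = 18/6 = 3; σ²_Task 2 = ((9−1)/6)² = 1.778
te_Task 3 = (4 + 4·6 + 8)/6 = 36/6 = 6; σ²_Task 3 = ((8−4)/6)² = 0.444
te_Task 4 = (1 + 4·2 + 9)/6 = 18/6 = 3; σ²_Task 4 = ((9−1)/6)² = 1.778
te_Task 5 = (1 + 4·6 + 11)/6 = 36/6 = 6; σ²_Task 5 = ((11−1)/6)² = 2.778
te_Task 6 = (2 + 4·3 + 10)/6 = 24/6 = 4; σ²_Task 6 = ((10−2)/6)² = 1.778
te_Task 7 = (5 + 4·6 + 13)/6 = 42/6 = 7; σ²_Task 7 = ((13−5)/6)² = 1.778
te_Task 8 = (8 + 4·12 + 22)/6 = 78/6 = 13; σ²_Task 8 = ((22−8)/6)² = 5.444
te_Task 9 = (11 + 4·14 + 23)/6 = 90/6 = 15; σ²_Task 9 = ((23−11)/6)² = 4.000
te_Task 10 = (11 + 4·12 + 13)/6 = 72/6 = 12; σ²_Task 10 = ((13−11)/6)² = 0.111

Forward pass:
ES_Task 1 = 0; EF_Task 1 = 4
ES_Task 2 = 4; EF_Task 2 = 4+3 = 7
ES_Task 3 = 4; EF_Task 3 = 4+6 = 10
ES_Task 4 = 10; EF_Task 4 = 10+3 = 13
ES_Task 5 = 13; EF_Task 5 = 13+6 = 19
ES_Task 6 = max(EF_Task 1=4, EF_Task 3=10) = 10; EF_Task 6 = 10+4 = 14
ES_Task 7 = 4; EF_Task 7 = 4+7 = 11
ES_Task 8 = 4; EF_Task 8 = 4+13 = 17
ES_Task 9 = 13; EF_Task 9 = 13+15 = 28
ES_Task 10 = max(EF_Task 2=7, EF_Task 5=19, EF_Task 6=14, EF_Task 7=11, EF_Task 8=17, EF_Task 9=28) = 28; EF_Task 10 = 28+12 = 40
Expected project duration μ = 40 days. Critical path: Task 1 → Task 3 → Task 4 → Task 9 → Task 10.

Variance along critical path = 1.000 + 0.444 + 1.778 + 4.000 + 0.111 = 7.333; σ = √7.333 = 2.708 days.
Z = (43 − 40) / 2.708 = 1.108
P(T ≤ 43) = Φ(1.108) ≈ 0.866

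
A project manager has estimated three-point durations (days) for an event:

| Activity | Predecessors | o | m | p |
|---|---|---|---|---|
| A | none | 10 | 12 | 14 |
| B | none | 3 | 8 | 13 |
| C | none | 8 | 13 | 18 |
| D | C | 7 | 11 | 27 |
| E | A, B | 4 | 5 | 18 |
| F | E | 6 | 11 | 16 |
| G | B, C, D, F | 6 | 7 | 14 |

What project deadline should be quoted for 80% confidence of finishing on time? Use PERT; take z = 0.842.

te_A = (10 + 4·12 + 14)/6 = 72/6 = 12; σ²_A = ((14−10)/6)² = 0.444
te_B = (3 + 4·8 + 13)/6 = 48/6 = 8; σ²_B = ((13−3)/6)² = 2.778
te_C = (8 + 4·13 + 18)/6 = 78/6 = 13; σ²_C = ((18−8)/6)² = 2.778
te_D = (7 + 4·11 + 27)/6 = 78/6 = 13; σ²_D = ((27−7)/6)² = 11.111
te_E = (4 + 4·5 + 18)/6 = 42/6 = 7; σ²_E = ((18−4)/6)² = 5.444
te_F = (6 + 4·11 + 16)/6 = 66/6 = 11; σ²_F = ((16−6)/6)² = 2.778
te_G = (6 + 4·7 + 14)/6 = 48/6 = 8; σ²_G = ((14−6)/6)² = 1.778

Forward pass:
ES_A = 0; EF_A = 12
ES_B = 0; EF_B = 8
ES_C = 0; EF_C = 13
ES_D = 13; EF_D = 13+13 = 26
ES_E = max(EF_A=12, EF_B=8) = 12; EF_E = 12+7 = 19
ES_F = 19; EF_F = 19+11 = 30
ES_G = max(EF_B=8, EF_C=13, EF_D=26, EF_F=30) = 30; EF_G = 30+8 = 38
Expected project duration μ = 38 days. Critical path: A → E → F → G.

Variance along critical path = 0.444 + 5.444 + 2.778 + 1.778 = 10.444; σ = 3.232 days.
D = μ + z·σ = 38 + 0.842·3.232 = 40.7 days

40.7 days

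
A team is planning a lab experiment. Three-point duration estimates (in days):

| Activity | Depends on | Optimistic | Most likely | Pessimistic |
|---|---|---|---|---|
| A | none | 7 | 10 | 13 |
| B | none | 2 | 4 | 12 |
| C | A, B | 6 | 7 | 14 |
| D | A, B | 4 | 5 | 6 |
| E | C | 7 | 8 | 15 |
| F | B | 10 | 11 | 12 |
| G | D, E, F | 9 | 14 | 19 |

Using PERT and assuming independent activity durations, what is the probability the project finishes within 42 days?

te_A = (7 + 4·10 + 13)/6 = 60/6 = 10; σ²_A = ((13−7)/6)² = 1.000
te_B = (2 + 4·4 + 12)/6 = 30/6 = 5; σ²_B = ((12−2)/6)² = 2.778
te_C = (6 + 4·7 + 14)/6 = 48/6 = 8; σ²_C = ((14−6)/6)² = 1.778
te_D = (4 + 4·5 + 6)/6 = 30/6 = 5; σ²_D = ((6−4)/6)² = 0.111
te_E = (7 + 4·8 + 15)/6 = 54/6 = 9; σ²_E = ((15−7)/6)² = 1.778
te_F = (10 + 4·11 + 12)/6 = 66/6 = 11; σ²_F = ((12−10)/6)² = 0.111
te_G = (9 + 4·14 + 19)/6 = 84/6 = 14; σ²_G = ((19−9)/6)² = 2.778

Forward pass:
ES_A = 0; EF_A = 10
ES_B = 0; EF_B = 5
ES_C = max(EF_A=10, EF_B=5) = 10; EF_C = 10+8 = 18
ES_D = max(EF_A=10, EF_B=5) = 10; EF_D = 10+5 = 15
ES_E = 18; EF_E = 18+9 = 27
ES_F = 5; EF_F = 5+11 = 16
ES_G = max(EF_D=15, EF_E=27, EF_F=16) = 27; EF_G = 27+14 = 41
Expected project duration μ = 41 days. Critical path: A → C → E → G.

Variance along critical path = 1.000 + 1.778 + 1.778 + 2.778 = 7.333; σ = √7.333 = 2.708 days.
Z = (42 − 41) / 2.708 = 0.369
P(T ≤ 42) = Φ(0.369) ≈ 0.644

0.644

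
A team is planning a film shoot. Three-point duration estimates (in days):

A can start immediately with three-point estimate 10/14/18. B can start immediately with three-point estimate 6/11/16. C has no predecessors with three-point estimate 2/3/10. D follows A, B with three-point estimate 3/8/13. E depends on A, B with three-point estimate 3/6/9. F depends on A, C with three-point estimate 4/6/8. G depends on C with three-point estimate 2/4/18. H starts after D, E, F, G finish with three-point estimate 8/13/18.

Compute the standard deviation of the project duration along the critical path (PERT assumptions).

te_A = (10 + 4·14 + 18)/6 = 84/6 = 14; σ²_A = ((18−10)/6)² = 1.778
te_B = (6 + 4·11 + 16)/6 = 66/6 = 11; σ²_B = ((16−6)/6)² = 2.778
te_C = (2 + 4·3 + 10)/6 = 24/6 = 4; σ²_C = ((10−2)/6)² = 1.778
te_D = (3 + 4·8 + 13)/6 = 48/6 = 8; σ²_D = ((13−3)/6)² = 2.778
te_E = (3 + 4·6 + 9)/6 = 36/6 = 6; σ²_E = ((9−3)/6)² = 1.000
te_F = (4 + 4·6 + 8)/6 = 36/6 = 6; σ²_F = ((8−4)/6)² = 0.444
te_G = (2 + 4·4 + 18)/6 = 36/6 = 6; σ²_G = ((18−2)/6)² = 7.111
te_H = (8 + 4·13 + 18)/6 = 78/6 = 13; σ²_H = ((18−8)/6)² = 2.778

Forward pass:
ES_A = 0; EF_A = 14
ES_B = 0; EF_B = 11
ES_C = 0; EF_C = 4
ES_D = max(EF_A=14, EF_B=11) = 14; EF_D = 14+8 = 22
ES_E = max(EF_A=14, EF_B=11) = 14; EF_E = 14+6 = 20
ES_F = max(EF_A=14, EF_C=4) = 14; EF_F = 14+6 = 20
ES_G = 4; EF_G = 4+6 = 10
ES_H = max(EF_D=22, EF_E=20, EF_F=20, EF_G=10) = 22; EF_H = 22+13 = 35
Expected project duration μ = 35 days. Critical path: A → D → H.

Variance along critical path = 1.778 + 2.778 + 2.778 = 7.333
σ = √7.333 = 2.708 days

2.71 days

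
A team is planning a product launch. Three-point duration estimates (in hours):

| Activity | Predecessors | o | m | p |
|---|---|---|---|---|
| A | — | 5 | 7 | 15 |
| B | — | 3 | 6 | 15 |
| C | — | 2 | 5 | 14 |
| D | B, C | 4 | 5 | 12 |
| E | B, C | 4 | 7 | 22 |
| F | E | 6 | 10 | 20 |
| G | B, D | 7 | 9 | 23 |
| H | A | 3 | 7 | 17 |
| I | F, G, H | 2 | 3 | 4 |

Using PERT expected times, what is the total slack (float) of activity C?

1 hours

te_A = (5 + 4·7 + 15)/6 = 48/6 = 8
te_B = (3 + 4·6 + 15)/6 = 42/6 = 7
te_C = (2 + 4·5 + 14)/6 = 36/6 = 6
te_D = (4 + 4·5 + 12)/6 = 36/6 = 6
te_E = (4 + 4·7 + 22)/6 = 54/6 = 9
te_F = (6 + 4·10 + 20)/6 = 66/6 = 11
te_G = (7 + 4·9 + 23)/6 = 66/6 = 11
te_H = (3 + 4·7 + 17)/6 = 48/6 = 8
te_I = (2 + 4·3 + 4)/6 = 18/6 = 3

Forward pass:
ES_A = 0; EF_A = 8
ES_B = 0; EF_B = 7
ES_C = 0; EF_C = 6
ES_D = max(EF_B=7, EF_C=6) = 7; EF_D = 7+6 = 13
ES_E = max(EF_B=7, EF_C=6) = 7; EF_E = 7+9 = 16
ES_F = 16; EF_F = 16+11 = 27
ES_G = max(EF_B=7, EF_D=13) = 13; EF_G = 13+11 = 24
ES_H = 8; EF_H = 8+8 = 16
ES_I = max(EF_F=27, EF_G=24, EF_H=16) = 27; EF_I = 27+3 = 30
Expected project duration μ = 30 hours. Critical path: B → E → F → I.

Backward pass:
LF_I = 30; LS_I = 30−3 = 27
LF_H = LS_I = 27; LS_H = 27−8 = 19
LF_G = LS_I = 27; LS_G = 27−11 = 16
LF_F = LS_I = 27; LS_F = 27−11 = 16
LF_E = LS_F = 16; LS_E = 16−9 = 7
LF_D = LS_G = 16; LS_D = 16−6 = 10
LF_C = min(LS_D=10, LS_E=7) = 7; LS_C = 7−6 = 1
LF_B = min(LS_D=10, LS_E=7, LS_G=16) = 7; LS_B = 7−7 = 0
LF_A = LS_H = 19; LS_A = 19−8 = 11
Slack_C = LS_C − ES_C = 1 − 0 = 1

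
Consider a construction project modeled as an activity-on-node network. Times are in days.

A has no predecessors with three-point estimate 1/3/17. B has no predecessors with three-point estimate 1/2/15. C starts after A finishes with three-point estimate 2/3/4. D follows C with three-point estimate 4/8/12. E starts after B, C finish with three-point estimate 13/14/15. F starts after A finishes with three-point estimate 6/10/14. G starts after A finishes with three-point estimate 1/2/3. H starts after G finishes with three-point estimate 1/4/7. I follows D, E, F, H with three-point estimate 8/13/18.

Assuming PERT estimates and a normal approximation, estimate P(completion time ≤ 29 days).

0.030

te_A = (1 + 4·3 + 17)/6 = 30/6 = 5; σ²_A = ((17−1)/6)² = 7.111
te_B = (1 + 4·2 + 15)/6 = 24/6 = 4; σ²_B = ((15−1)/6)² = 5.444
te_C = (2 + 4·3 + 4)/6 = 18/6 = 3; σ²_C = ((4−2)/6)² = 0.111
te_D = (4 + 4·8 + 12)/6 = 48/6 = 8; σ²_D = ((12−4)/6)² = 1.778
te_E = (13 + 4·14 + 15)/6 = 84/6 = 14; σ²_E = ((15−13)/6)² = 0.111
te_F = (6 + 4·10 + 14)/6 = 60/6 = 10; σ²_F = ((14−6)/6)² = 1.778
te_G = (1 + 4·2 + 3)/6 = 12/6 = 2; σ²_G = ((3−1)/6)² = 0.111
te_H = (1 + 4·4 + 7)/6 = 24/6 = 4; σ²_H = ((7−1)/6)² = 1.000
te_I = (8 + 4·13 + 18)/6 = 78/6 = 13; σ²_I = ((18−8)/6)² = 2.778

Forward pass:
ES_A = 0; EF_A = 5
ES_B = 0; EF_B = 4
ES_C = 5; EF_C = 5+3 = 8
ES_D = 8; EF_D = 8+8 = 16
ES_E = max(EF_B=4, EF_C=8) = 8; EF_E = 8+14 = 22
ES_F = 5; EF_F = 5+10 = 15
ES_G = 5; EF_G = 5+2 = 7
ES_H = 7; EF_H = 7+4 = 11
ES_I = max(EF_D=16, EF_E=22, EF_F=15, EF_H=11) = 22; EF_I = 22+13 = 35
Expected project duration μ = 35 days. Critical path: A → C → E → I.

Variance along critical path = 7.111 + 0.111 + 0.111 + 2.778 = 10.111; σ = √10.111 = 3.180 days.
Z = (29 − 35) / 3.180 = -1.887
P(T ≤ 29) = Φ(-1.887) ≈ 0.030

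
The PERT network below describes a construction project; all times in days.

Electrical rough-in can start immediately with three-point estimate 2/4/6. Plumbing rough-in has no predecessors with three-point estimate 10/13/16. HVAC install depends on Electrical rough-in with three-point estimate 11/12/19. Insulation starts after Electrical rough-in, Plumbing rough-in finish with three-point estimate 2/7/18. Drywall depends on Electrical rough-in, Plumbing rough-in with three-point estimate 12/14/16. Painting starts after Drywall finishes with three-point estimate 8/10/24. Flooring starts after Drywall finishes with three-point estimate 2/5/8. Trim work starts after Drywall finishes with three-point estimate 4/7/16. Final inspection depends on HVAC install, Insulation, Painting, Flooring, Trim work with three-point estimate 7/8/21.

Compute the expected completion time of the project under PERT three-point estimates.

te_Electrical rough-in = (2 + 4·4 + 6)/6 = 24/6 = 4
te_Plumbing rough-in = (10 + 4·13 + 16)/6 = 78/6 = 13
te_HVAC install = (11 + 4·12 + 19)/6 = 78/6 = 13
te_Insulation = (2 + 4·7 + 18)/6 = 48/6 = 8
te_Drywall = (12 + 4·14 + 16)/6 = 84/6 = 14
te_Painting = (8 + 4·10 + 24)/6 = 72/6 = 12
te_Flooring = (2 + 4·5 + 8)/6 = 30/6 = 5
te_Trim work = (4 + 4·7 + 16)/6 = 48/6 = 8
te_Final inspection = (7 + 4·8 + 21)/6 = 60/6 = 10

Forward pass:
ES_Electrical rough-in = 0; EF_Electrical rough-in = 4
ES_Plumbing rough-in = 0; EF_Plumbing rough-in = 13
ES_HVAC install = 4; EF_HVAC install = 4+13 = 17
ES_Insulation = max(EF_Electrical rough-in=4, EF_Plumbing rough-in=13) = 13; EF_Insulation = 13+8 = 21
ES_Drywall = max(EF_Electrical rough-in=4, EF_Plumbing rough-in=13) = 13; EF_Drywall = 13+14 = 27
ES_Painting = 27; EF_Painting = 27+12 = 39
ES_Flooring = 27; EF_Flooring = 27+5 = 32
ES_Trim work = 27; EF_Trim work = 27+8 = 35
ES_Final inspection = max(EF_HVAC install=17, EF_Insulation=21, EF_Painting=39, EF_Flooring=32, EF_Trim work=35) = 39; EF_Final inspection = 39+10 = 49
Expected project duration μ = 49 days. Critical path: Plumbing rough-in → Drywall → Painting → Final inspection.

49 days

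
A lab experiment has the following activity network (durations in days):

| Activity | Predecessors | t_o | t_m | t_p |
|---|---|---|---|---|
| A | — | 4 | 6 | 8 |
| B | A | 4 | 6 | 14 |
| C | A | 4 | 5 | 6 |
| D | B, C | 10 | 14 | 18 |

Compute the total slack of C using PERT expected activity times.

2 days

te_A = (4 + 4·6 + 8)/6 = 36/6 = 6
te_B = (4 + 4·6 + 14)/6 = 42/6 = 7
te_C = (4 + 4·5 + 6)/6 = 30/6 = 5
te_D = (10 + 4·14 + 18)/6 = 84/6 = 14

Forward pass:
ES_A = 0; EF_A = 6
ES_B = 6; EF_B = 6+7 = 13
ES_C = 6; EF_C = 6+5 = 11
ES_D = max(EF_B=13, EF_C=11) = 13; EF_D = 13+14 = 27
Expected project duration μ = 27 days. Critical path: A → B → D.

Backward pass:
LF_D = 27; LS_D = 27−14 = 13
LF_C = LS_D = 13; LS_C = 13−5 = 8
LF_B = LS_D = 13; LS_B = 13−7 = 6
LF_A = min(LS_B=6, LS_C=8) = 6; LS_A = 6−6 = 0
Slack_C = LS_C − ES_C = 8 − 6 = 2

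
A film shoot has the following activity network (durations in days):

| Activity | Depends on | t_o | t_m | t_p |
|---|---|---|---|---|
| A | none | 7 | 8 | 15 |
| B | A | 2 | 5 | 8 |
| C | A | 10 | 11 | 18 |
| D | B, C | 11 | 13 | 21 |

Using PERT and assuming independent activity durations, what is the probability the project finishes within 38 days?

te_A = (7 + 4·8 + 15)/6 = 54/6 = 9; σ²_A = ((15−7)/6)² = 1.778
te_B = (2 + 4·5 + 8)/6 = 30/6 = 5; σ²_B = ((8−2)/6)² = 1.000
te_C = (10 + 4·11 + 18)/6 = 72/6 = 12; σ²_C = ((18−10)/6)² = 1.778
te_D = (11 + 4·13 + 21)/6 = 84/6 = 14; σ²_D = ((21−11)/6)² = 2.778

Forward pass:
ES_A = 0; EF_A = 9
ES_B = 9; EF_B = 9+5 = 14
ES_C = 9; EF_C = 9+12 = 21
ES_D = max(EF_B=14, EF_C=21) = 21; EF_D = 21+14 = 35
Expected project duration μ = 35 days. Critical path: A → C → D.

Variance along critical path = 1.778 + 1.778 + 2.778 = 6.333; σ = √6.333 = 2.517 days.
Z = (38 − 35) / 2.517 = 1.192
P(T ≤ 38) = Φ(1.192) ≈ 0.883

0.883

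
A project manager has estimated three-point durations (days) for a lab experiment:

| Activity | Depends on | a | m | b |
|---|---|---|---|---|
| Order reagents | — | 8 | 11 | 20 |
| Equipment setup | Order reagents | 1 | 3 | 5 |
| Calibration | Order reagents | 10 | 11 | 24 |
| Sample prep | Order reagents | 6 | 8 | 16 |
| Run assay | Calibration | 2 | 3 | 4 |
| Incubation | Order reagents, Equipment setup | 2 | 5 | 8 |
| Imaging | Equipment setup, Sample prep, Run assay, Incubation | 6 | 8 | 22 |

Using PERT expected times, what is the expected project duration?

38 days

te_Order reagents = (8 + 4·11 + 20)/6 = 72/6 = 12
te_Equipment setup = (1 + 4·3 + 5)/6 = 18/6 = 3
te_Calibration = (10 + 4·11 + 24)/6 = 78/6 = 13
te_Sample prep = (6 + 4·8 + 16)/6 = 54/6 = 9
te_Run assay = (2 + 4·3 + 4)/6 = 18/6 = 3
te_Incubation = (2 + 4·5 + 8)/6 = 30/6 = 5
te_Imaging = (6 + 4·8 + 22)/6 = 60/6 = 10

Forward pass:
ES_Order reagents = 0; EF_Order reagents = 12
ES_Equipment setup = 12; EF_Equipment setup = 12+3 = 15
ES_Calibration = 12; EF_Calibration = 12+13 = 25
ES_Sample prep = 12; EF_Sample prep = 12+9 = 21
ES_Run assay = 25; EF_Run assay = 25+3 = 28
ES_Incubation = max(EF_Order reagents=12, EF_Equipment setup=15) = 15; EF_Incubation = 15+5 = 20
ES_Imaging = max(EF_Equipment setup=15, EF_Sample prep=21, EF_Run assay=28, EF_Incubation=20) = 28; EF_Imaging = 28+10 = 38
Expected project duration μ = 38 days. Critical path: Order reagents → Calibration → Run assay → Imaging.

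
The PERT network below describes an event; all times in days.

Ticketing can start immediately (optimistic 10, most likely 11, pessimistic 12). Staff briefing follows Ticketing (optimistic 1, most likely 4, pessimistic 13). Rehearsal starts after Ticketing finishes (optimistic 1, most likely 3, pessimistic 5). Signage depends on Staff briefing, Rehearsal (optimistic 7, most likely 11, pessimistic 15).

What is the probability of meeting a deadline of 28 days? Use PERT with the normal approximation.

0.660

te_Ticketing = (10 + 4·11 + 12)/6 = 66/6 = 11; σ²_Ticketing = ((12−10)/6)² = 0.111
te_Staff briefing = (1 + 4·4 + 13)/6 = 30/6 = 5; σ²_Staff briefing = ((13−1)/6)² = 4.000
te_Rehearsal = (1 + 4·3 + 5)/6 = 18/6 = 3; σ²_Rehearsal = ((5−1)/6)² = 0.444
te_Signage = (7 + 4·11 + 15)/6 = 66/6 = 11; σ²_Signage = ((15−7)/6)² = 1.778

Forward pass:
ES_Ticketing = 0; EF_Ticketing = 11
ES_Staff briefing = 11; EF_Staff briefing = 11+5 = 16
ES_Rehearsal = 11; EF_Rehearsal = 11+3 = 14
ES_Signage = max(EF_Staff briefing=16, EF_Rehearsal=14) = 16; EF_Signage = 16+11 = 27
Expected project duration μ = 27 days. Critical path: Ticketing → Staff briefing → Signage.

Variance along critical path = 0.111 + 4.000 + 1.778 = 5.889; σ = √5.889 = 2.427 days.
Z = (28 − 27) / 2.427 = 0.412
P(T ≤ 28) = Φ(0.412) ≈ 0.660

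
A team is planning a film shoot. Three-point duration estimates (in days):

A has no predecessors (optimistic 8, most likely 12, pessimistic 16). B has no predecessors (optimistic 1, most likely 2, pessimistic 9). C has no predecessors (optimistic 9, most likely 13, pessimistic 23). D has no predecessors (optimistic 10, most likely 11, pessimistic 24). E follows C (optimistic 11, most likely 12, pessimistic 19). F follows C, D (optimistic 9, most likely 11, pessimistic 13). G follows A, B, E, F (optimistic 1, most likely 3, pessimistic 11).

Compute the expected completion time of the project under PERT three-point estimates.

31 days

te_A = (8 + 4·12 + 16)/6 = 72/6 = 12
te_B = (1 + 4·2 + 9)/6 = 18/6 = 3
te_C = (9 + 4·13 + 23)/6 = 84/6 = 14
te_D = (10 + 4·11 + 24)/6 = 78/6 = 13
te_E = (11 + 4·12 + 19)/6 = 78/6 = 13
te_F = (9 + 4·11 + 13)/6 = 66/6 = 11
te_G = (1 + 4·3 + 11)/6 = 24/6 = 4

Forward pass:
ES_A = 0; EF_A = 12
ES_B = 0; EF_B = 3
ES_C = 0; EF_C = 14
ES_D = 0; EF_D = 13
ES_E = 14; EF_E = 14+13 = 27
ES_F = max(EF_C=14, EF_D=13) = 14; EF_F = 14+11 = 25
ES_G = max(EF_A=12, EF_B=3, EF_E=27, EF_F=25) = 27; EF_G = 27+4 = 31
Expected project duration μ = 31 days. Critical path: C → E → G.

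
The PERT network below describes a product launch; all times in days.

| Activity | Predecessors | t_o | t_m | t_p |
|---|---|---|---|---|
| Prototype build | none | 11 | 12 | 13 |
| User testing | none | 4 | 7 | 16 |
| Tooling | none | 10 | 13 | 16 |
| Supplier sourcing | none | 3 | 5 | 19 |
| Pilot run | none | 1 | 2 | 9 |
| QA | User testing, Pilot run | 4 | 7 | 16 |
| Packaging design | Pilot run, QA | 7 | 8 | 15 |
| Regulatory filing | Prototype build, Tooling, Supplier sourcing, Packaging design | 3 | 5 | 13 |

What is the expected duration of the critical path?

31 days

te_Prototype build = (11 + 4·12 + 13)/6 = 72/6 = 12
te_User testing = (4 + 4·7 + 16)/6 = 48/6 = 8
te_Tooling = (10 + 4·13 + 16)/6 = 78/6 = 13
te_Supplier sourcing = (3 + 4·5 + 19)/6 = 42/6 = 7
te_Pilot run = (1 + 4·2 + 9)/6 = 18/6 = 3
te_QA = (4 + 4·7 + 16)/6 = 48/6 = 8
te_Packaging design = (7 + 4·8 + 15)/6 = 54/6 = 9
te_Regulatory filing = (3 + 4·5 + 13)/6 = 36/6 = 6

Forward pass:
ES_Prototype build = 0; EF_Prototype build = 12
ES_User testing = 0; EF_User testing = 8
ES_Tooling = 0; EF_Tooling = 13
ES_Supplier sourcing = 0; EF_Supplier sourcing = 7
ES_Pilot run = 0; EF_Pilot run = 3
ES_QA = max(EF_User testing=8, EF_Pilot run=3) = 8; EF_QA = 8+8 = 16
ES_Packaging design = max(EF_Pilot run=3, EF_QA=16) = 16; EF_Packaging design = 16+9 = 25
ES_Regulatory filing = max(EF_Prototype build=12, EF_Tooling=13, EF_Supplier sourcing=7, EF_Packaging design=25) = 25; EF_Regulatory filing = 25+6 = 31
Expected project duration μ = 31 days. Critical path: User testing → QA → Packaging design → Regulatory filing.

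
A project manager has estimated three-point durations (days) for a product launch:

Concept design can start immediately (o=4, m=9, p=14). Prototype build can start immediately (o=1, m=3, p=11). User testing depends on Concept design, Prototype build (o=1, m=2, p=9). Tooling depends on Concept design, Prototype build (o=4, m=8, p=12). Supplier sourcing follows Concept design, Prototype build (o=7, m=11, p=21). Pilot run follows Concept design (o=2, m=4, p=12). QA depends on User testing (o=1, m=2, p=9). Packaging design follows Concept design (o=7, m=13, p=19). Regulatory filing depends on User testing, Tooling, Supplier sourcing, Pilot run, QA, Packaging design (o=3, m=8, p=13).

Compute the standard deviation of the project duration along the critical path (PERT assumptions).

3.09 days

te_Concept design = (4 + 4·9 + 14)/6 = 54/6 = 9; σ²_Concept design = ((14−4)/6)² = 2.778
te_Prototype build = (1 + 4·3 + 11)/6 = 24/6 = 4; σ²_Prototype build = ((11−1)/6)² = 2.778
te_User testing = (1 + 4·2 + 9)/6 = 18/6 = 3; σ²_User testing = ((9−1)/6)² = 1.778
te_Tooling = (4 + 4·8 + 12)/6 = 48/6 = 8; σ²_Tooling = ((12−4)/6)² = 1.778
te_Supplier sourcing = (7 + 4·11 + 21)/6 = 72/6 = 12; σ²_Supplier sourcing = ((21−7)/6)² = 5.444
te_Pilot run = (2 + 4·4 + 12)/6 = 30/6 = 5; σ²_Pilot run = ((12−2)/6)² = 2.778
te_QA = (1 + 4·2 + 9)/6 = 18/6 = 3; σ²_QA = ((9−1)/6)² = 1.778
te_Packaging design = (7 + 4·13 + 19)/6 = 78/6 = 13; σ²_Packaging design = ((19−7)/6)² = 4.000
te_Regulatory filing = (3 + 4·8 + 13)/6 = 48/6 = 8; σ²_Regulatory filing = ((13−3)/6)² = 2.778

Forward pass:
ES_Concept design = 0; EF_Concept design = 9
ES_Prototype build = 0; EF_Prototype build = 4
ES_User testing = max(EF_Concept design=9, EF_Prototype build=4) = 9; EF_User testing = 9+3 = 12
ES_Tooling = max(EF_Concept design=9, EF_Prototype build=4) = 9; EF_Tooling = 9+8 = 17
ES_Supplier sourcing = max(EF_Concept design=9, EF_Prototype build=4) = 9; EF_Supplier sourcing = 9+12 = 21
ES_Pilot run = 9; EF_Pilot run = 9+5 = 14
ES_QA = 12; EF_QA = 12+3 = 15
ES_Packaging design = 9; EF_Packaging design = 9+13 = 22
ES_Regulatory filing = max(EF_User testing=12, EF_Tooling=17, EF_Supplier sourcing=21, EF_Pilot run=14, EF_QA=15, EF_Packaging design=22) = 22; EF_Regulatory filing = 22+8 = 30
Expected project duration μ = 30 days. Critical path: Concept design → Packaging design → Regulatory filing.

Variance along critical path = 2.778 + 4.000 + 2.778 = 9.556
σ = √9.556 = 3.091 days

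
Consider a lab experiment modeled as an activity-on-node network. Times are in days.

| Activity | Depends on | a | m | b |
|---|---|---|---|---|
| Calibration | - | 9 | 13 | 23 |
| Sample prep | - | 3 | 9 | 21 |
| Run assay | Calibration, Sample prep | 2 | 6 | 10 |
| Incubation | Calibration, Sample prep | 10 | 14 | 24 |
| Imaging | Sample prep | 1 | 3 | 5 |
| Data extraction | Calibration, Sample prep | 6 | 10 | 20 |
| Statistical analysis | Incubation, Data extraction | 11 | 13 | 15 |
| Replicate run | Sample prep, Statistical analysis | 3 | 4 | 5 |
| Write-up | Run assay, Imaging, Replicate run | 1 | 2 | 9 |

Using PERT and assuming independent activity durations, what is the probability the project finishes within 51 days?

te_Calibration = (9 + 4·13 + 23)/6 = 84/6 = 14; σ²_Calibration = ((23−9)/6)² = 5.444
te_Sample prep = (3 + 4·9 + 21)/6 = 60/6 = 10; σ²_Sample prep = ((21−3)/6)² = 9.000
te_Run assay = (2 + 4·6 + 10)/6 = 36/6 = 6; σ²_Run assay = ((10−2)/6)² = 1.778
te_Incubation = (10 + 4·14 + 24)/6 = 90/6 = 15; σ²_Incubation = ((24−10)/6)² = 5.444
te_Imaging = (1 + 4·3 + 5)/6 = 18/6 = 3; σ²_Imaging = ((5−1)/6)² = 0.444
te_Data extraction = (6 + 4·10 + 20)/6 = 66/6 = 11; σ²_Data extraction = ((20−6)/6)² = 5.444
te_Statistical analysis = (11 + 4·13 + 15)/6 = 78/6 = 13; σ²_Statistical analysis = ((15−11)/6)² = 0.444
te_Replicate run = (3 + 4·4 + 5)/6 = 24/6 = 4; σ²_Replicate run = ((5−3)/6)² = 0.111
te_Write-up = (1 + 4·2 + 9)/6 = 18/6 = 3; σ²_Write-up = ((9−1)/6)² = 1.778

Forward pass:
ES_Calibration = 0; EF_Calibration = 14
ES_Sample prep = 0; EF_Sample prep = 10
ES_Run assay = max(EF_Calibration=14, EF_Sample prep=10) = 14; EF_Run assay = 14+6 = 20
ES_Incubation = max(EF_Calibration=14, EF_Sample prep=10) = 14; EF_Incubation = 14+15 = 29
ES_Imaging = 10; EF_Imaging = 10+3 = 13
ES_Data extraction = max(EF_Calibration=14, EF_Sample prep=10) = 14; EF_Data extraction = 14+11 = 25
ES_Statistical analysis = max(EF_Incubation=29, EF_Data extraction=25) = 29; EF_Statistical analysis = 29+13 = 42
ES_Replicate run = max(EF_Sample prep=10, EF_Statistical analysis=42) = 42; EF_Replicate run = 42+4 = 46
ES_Write-up = max(EF_Run assay=20, EF_Imaging=13, EF_Replicate run=46) = 46; EF_Write-up = 46+3 = 49
Expected project duration μ = 49 days. Critical path: Calibration → Incubation → Statistical analysis → Replicate run → Write-up.

Variance along critical path = 5.444 + 5.444 + 0.444 + 0.111 + 1.778 = 13.222; σ = √13.222 = 3.636 days.
Z = (51 − 49) / 3.636 = 0.550
P(T ≤ 51) = Φ(0.550) ≈ 0.709

0.709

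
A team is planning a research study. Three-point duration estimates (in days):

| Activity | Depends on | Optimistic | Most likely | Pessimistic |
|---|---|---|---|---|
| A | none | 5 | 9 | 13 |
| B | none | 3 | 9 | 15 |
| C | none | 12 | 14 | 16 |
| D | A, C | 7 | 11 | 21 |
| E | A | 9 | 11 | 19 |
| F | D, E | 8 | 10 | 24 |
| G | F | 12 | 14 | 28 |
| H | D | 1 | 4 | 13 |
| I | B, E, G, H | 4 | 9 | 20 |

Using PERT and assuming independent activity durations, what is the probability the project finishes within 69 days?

0.831

te_A = (5 + 4·9 + 13)/6 = 54/6 = 9; σ²_A = ((13−5)/6)² = 1.778
te_B = (3 + 4·9 + 15)/6 = 54/6 = 9; σ²_B = ((15−3)/6)² = 4.000
te_C = (12 + 4·14 + 16)/6 = 84/6 = 14; σ²_C = ((16−12)/6)² = 0.444
te_D = (7 + 4·11 + 21)/6 = 72/6 = 12; σ²_D = ((21−7)/6)² = 5.444
te_E = (9 + 4·11 + 19)/6 = 72/6 = 12; σ²_E = ((19−9)/6)² = 2.778
te_F = (8 + 4·10 + 24)/6 = 72/6 = 12; σ²_F = ((24−8)/6)² = 7.111
te_G = (12 + 4·14 + 28)/6 = 96/6 = 16; σ²_G = ((28−12)/6)² = 7.111
te_H = (1 + 4·4 + 13)/6 = 30/6 = 5; σ²_H = ((13−1)/6)² = 4.000
te_I = (4 + 4·9 + 20)/6 = 60/6 = 10; σ²_I = ((20−4)/6)² = 7.111

Forward pass:
ES_A = 0; EF_A = 9
ES_B = 0; EF_B = 9
ES_C = 0; EF_C = 14
ES_D = max(EF_A=9, EF_C=14) = 14; EF_D = 14+12 = 26
ES_E = 9; EF_E = 9+12 = 21
ES_F = max(EF_D=26, EF_E=21) = 26; EF_F = 26+12 = 38
ES_G = 38; EF_G = 38+16 = 54
ES_H = 26; EF_H = 26+5 = 31
ES_I = max(EF_B=9, EF_E=21, EF_G=54, EF_H=31) = 54; EF_I = 54+10 = 64
Expected project duration μ = 64 days. Critical path: C → D → F → G → I.

Variance along critical path = 0.444 + 5.444 + 7.111 + 7.111 + 7.111 = 27.222; σ = √27.222 = 5.217 days.
Z = (69 − 64) / 5.217 = 0.958
P(T ≤ 69) = Φ(0.958) ≈ 0.831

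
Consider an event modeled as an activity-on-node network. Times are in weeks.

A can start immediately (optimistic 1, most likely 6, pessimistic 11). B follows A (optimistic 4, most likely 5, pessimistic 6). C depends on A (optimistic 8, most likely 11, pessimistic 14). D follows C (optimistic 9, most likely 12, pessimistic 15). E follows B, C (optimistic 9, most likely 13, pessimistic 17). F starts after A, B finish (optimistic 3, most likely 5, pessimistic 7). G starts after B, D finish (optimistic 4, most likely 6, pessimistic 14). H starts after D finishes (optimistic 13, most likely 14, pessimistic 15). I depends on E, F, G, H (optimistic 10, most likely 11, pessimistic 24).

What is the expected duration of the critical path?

te_A = (1 + 4·6 + 11)/6 = 36/6 = 6
te_B = (4 + 4·5 + 6)/6 = 30/6 = 5
te_C = (8 + 4·11 + 14)/6 = 66/6 = 11
te_D = (9 + 4·12 + 15)/6 = 72/6 = 12
te_E = (9 + 4·13 + 17)/6 = 78/6 = 13
te_F = (3 + 4·5 + 7)/6 = 30/6 = 5
te_G = (4 + 4·6 + 14)/6 = 42/6 = 7
te_H = (13 + 4·14 + 15)/6 = 84/6 = 14
te_I = (10 + 4·11 + 24)/6 = 78/6 = 13

Forward pass:
ES_A = 0; EF_A = 6
ES_B = 6; EF_B = 6+5 = 11
ES_C = 6; EF_C = 6+11 = 17
ES_D = 17; EF_D = 17+12 = 29
ES_E = max(EF_B=11, EF_C=17) = 17; EF_E = 17+13 = 30
ES_F = max(EF_A=6, EF_B=11) = 11; EF_F = 11+5 = 16
ES_G = max(EF_B=11, EF_D=29) = 29; EF_G = 29+7 = 36
ES_H = 29; EF_H = 29+14 = 43
ES_I = max(EF_E=30, EF_F=16, EF_G=36, EF_H=43) = 43; EF_I = 43+13 = 56
Expected project duration μ = 56 weeks. Critical path: A → C → D → H → I.

56 weeks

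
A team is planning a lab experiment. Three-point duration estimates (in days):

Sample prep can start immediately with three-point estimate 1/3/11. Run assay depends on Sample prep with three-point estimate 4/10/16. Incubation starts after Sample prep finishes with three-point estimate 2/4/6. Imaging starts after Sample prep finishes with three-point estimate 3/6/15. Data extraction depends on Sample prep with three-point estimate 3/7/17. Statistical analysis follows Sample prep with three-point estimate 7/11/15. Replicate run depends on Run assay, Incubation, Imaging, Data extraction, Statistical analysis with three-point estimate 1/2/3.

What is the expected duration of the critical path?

17 days

te_Sample prep = (1 + 4·3 + 11)/6 = 24/6 = 4
te_Run assay = (4 + 4·10 + 16)/6 = 60/6 = 10
te_Incubation = (2 + 4·4 + 6)/6 = 24/6 = 4
te_Imaging = (3 + 4·6 + 15)/6 = 42/6 = 7
te_Data extraction = (3 + 4·7 + 17)/6 = 48/6 = 8
te_Statistical analysis = (7 + 4·11 + 15)/6 = 66/6 = 11
te_Replicate run = (1 + 4·2 + 3)/6 = 12/6 = 2

Forward pass:
ES_Sample prep = 0; EF_Sample prep = 4
ES_Run assay = 4; EF_Run assay = 4+10 = 14
ES_Incubation = 4; EF_Incubation = 4+4 = 8
ES_Imaging = 4; EF_Imaging = 4+7 = 11
ES_Data extraction = 4; EF_Data extraction = 4+8 = 12
ES_Statistical analysis = 4; EF_Statistical analysis = 4+11 = 15
ES_Replicate run = max(EF_Run assay=14, EF_Incubation=8, EF_Imaging=11, EF_Data extraction=12, EF_Statistical analysis=15) = 15; EF_Replicate run = 15+2 = 17
Expected project duration μ = 17 days. Critical path: Sample prep → Statistical analysis → Replicate run.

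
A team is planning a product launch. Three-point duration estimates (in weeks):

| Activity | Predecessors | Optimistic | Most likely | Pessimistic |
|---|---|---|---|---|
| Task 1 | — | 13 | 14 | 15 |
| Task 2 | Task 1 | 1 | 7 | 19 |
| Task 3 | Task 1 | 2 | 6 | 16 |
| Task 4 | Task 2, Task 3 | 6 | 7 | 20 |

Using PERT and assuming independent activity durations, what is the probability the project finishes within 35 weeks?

te_Task 1 = (13 + 4·14 + 15)/6 = 84/6 = 14; σ²_Task 1 = ((15−13)/6)² = 0.111
te_Task 2 = (1 + 4·7 + 19)/6 = 48/6 = 8; σ²_Task 2 = ((19−1)/6)² = 9.000
te_Task 3 = (2 + 4·6 + 16)/6 = 42/6 = 7; σ²_Task 3 = ((16−2)/6)² = 5.444
te_Task 4 = (6 + 4·7 + 20)/6 = 54/6 = 9; σ²_Task 4 = ((20−6)/6)² = 5.444

Forward pass:
ES_Task 1 = 0; EF_Task 1 = 14
ES_Task 2 = 14; EF_Task 2 = 14+8 = 22
ES_Task 3 = 14; EF_Task 3 = 14+7 = 21
ES_Task 4 = max(EF_Task 2=22, EF_Task 3=21) = 22; EF_Task 4 = 22+9 = 31
Expected project duration μ = 31 weeks. Critical path: Task 1 → Task 2 → Task 4.

Variance along critical path = 0.111 + 9.000 + 5.444 = 14.556; σ = √14.556 = 3.815 weeks.
Z = (35 − 31) / 3.815 = 1.048
P(T ≤ 35) = Φ(1.048) ≈ 0.853

0.853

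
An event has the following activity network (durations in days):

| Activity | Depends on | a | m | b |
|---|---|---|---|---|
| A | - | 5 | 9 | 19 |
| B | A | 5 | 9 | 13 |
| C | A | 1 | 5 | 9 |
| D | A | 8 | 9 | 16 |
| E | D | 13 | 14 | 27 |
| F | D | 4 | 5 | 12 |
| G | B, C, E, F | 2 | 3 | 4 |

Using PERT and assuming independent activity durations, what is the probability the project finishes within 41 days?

te_A = (5 + 4·9 + 19)/6 = 60/6 = 10; σ²_A = ((19−5)/6)² = 5.444
te_B = (5 + 4·9 + 13)/6 = 54/6 = 9; σ²_B = ((13−5)/6)² = 1.778
te_C = (1 + 4·5 + 9)/6 = 30/6 = 5; σ²_C = ((9−1)/6)² = 1.778
te_D = (8 + 4·9 + 16)/6 = 60/6 = 10; σ²_D = ((16−8)/6)² = 1.778
te_E = (13 + 4·14 + 27)/6 = 96/6 = 16; σ²_E = ((27−13)/6)² = 5.444
te_F = (4 + 4·5 + 12)/6 = 36/6 = 6; σ²_F = ((12−4)/6)² = 1.778
te_G = (2 + 4·3 + 4)/6 = 18/6 = 3; σ²_G = ((4−2)/6)² = 0.111

Forward pass:
ES_A = 0; EF_A = 10
ES_B = 10; EF_B = 10+9 = 19
ES_C = 10; EF_C = 10+5 = 15
ES_D = 10; EF_D = 10+10 = 20
ES_E = 20; EF_E = 20+16 = 36
ES_F = 20; EF_F = 20+6 = 26
ES_G = max(EF_B=19, EF_C=15, EF_E=36, EF_F=26) = 36; EF_G = 36+3 = 39
Expected project duration μ = 39 days. Critical path: A → D → E → G.

Variance along critical path = 5.444 + 1.778 + 5.444 + 0.111 = 12.778; σ = √12.778 = 3.575 days.
Z = (41 − 39) / 3.575 = 0.560
P(T ≤ 41) = Φ(0.560) ≈ 0.712

0.712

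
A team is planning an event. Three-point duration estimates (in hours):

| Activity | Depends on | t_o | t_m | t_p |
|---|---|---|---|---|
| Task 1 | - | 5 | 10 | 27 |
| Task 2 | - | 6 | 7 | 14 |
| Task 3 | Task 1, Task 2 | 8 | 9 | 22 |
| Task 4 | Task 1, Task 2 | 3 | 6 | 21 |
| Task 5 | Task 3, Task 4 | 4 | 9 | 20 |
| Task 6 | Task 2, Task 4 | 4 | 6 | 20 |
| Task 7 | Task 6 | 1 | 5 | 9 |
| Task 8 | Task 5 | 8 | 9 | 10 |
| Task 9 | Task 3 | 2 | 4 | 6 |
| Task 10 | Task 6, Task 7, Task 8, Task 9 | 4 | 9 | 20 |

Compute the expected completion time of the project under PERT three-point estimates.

te_Task 1 = (5 + 4·10 + 27)/6 = 72/6 = 12
te_Task 2 = (6 + 4·7 + 14)/6 = 48/6 = 8
te_Task 3 = (8 + 4·9 + 22)/6 = 66/6 = 11
te_Task 4 = (3 + 4·6 + 21)/6 = 48/6 = 8
te_Task 5 = (4 + 4·9 + 20)/6 = 60/6 = 10
te_Task 6 = (4 + 4·6 + 20)/6 = 48/6 = 8
te_Task 7 = (1 + 4·5 + 9)/6 = 30/6 = 5
te_Task 8 = (8 + 4·9 + 10)/6 = 54/6 = 9
te_Task 9 = (2 + 4·4 + 6)/6 = 24/6 = 4
te_Task 10 = (4 + 4·9 + 20)/6 = 60/6 = 10

Forward pass:
ES_Task 1 = 0; EF_Task 1 = 12
ES_Task 2 = 0; EF_Task 2 = 8
ES_Task 3 = max(EF_Task 1=12, EF_Task 2=8) = 12; EF_Task 3 = 12+11 = 23
ES_Task 4 = max(EF_Task 1=12, EF_Task 2=8) = 12; EF_Task 4 = 12+8 = 20
ES_Task 5 = max(EF_Task 3=23, EF_Task 4=20) = 23; EF_Task 5 = 23+10 = 33
ES_Task 6 = max(EF_Task 2=8, EF_Task 4=20) = 20; EF_Task 6 = 20+8 = 28
ES_Task 7 = 28; EF_Task 7 = 28+5 = 33
ES_Task 8 = 33; EF_Task 8 = 33+9 = 42
ES_Task 9 = 23; EF_Task 9 = 23+4 = 27
ES_Task 10 = max(EF_Task 6=28, EF_Task 7=33, EF_Task 8=42, EF_Task 9=27) = 42; EF_Task 10 = 42+10 = 52
Expected project duration μ = 52 hours. Critical path: Task 1 → Task 3 → Task 5 → Task 8 → Task 10.

52 hours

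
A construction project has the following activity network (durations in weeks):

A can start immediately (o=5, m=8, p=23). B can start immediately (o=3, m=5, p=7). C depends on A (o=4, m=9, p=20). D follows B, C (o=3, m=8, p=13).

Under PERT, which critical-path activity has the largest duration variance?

A

te_A = (5 + 4·8 + 23)/6 = 60/6 = 10; σ²_A = ((23−5)/6)² = 9.000
te_B = (3 + 4·5 + 7)/6 = 30/6 = 5; σ²_B = ((7−3)/6)² = 0.444
te_C = (4 + 4·9 + 20)/6 = 60/6 = 10; σ²_C = ((20−4)/6)² = 7.111
te_D = (3 + 4·8 + 13)/6 = 48/6 = 8; σ²_D = ((13−3)/6)² = 2.778

Forward pass:
ES_A = 0; EF_A = 10
ES_B = 0; EF_B = 5
ES_C = 10; EF_C = 10+10 = 20
ES_D = max(EF_B=5, EF_C=20) = 20; EF_D = 20+8 = 28
Expected project duration μ = 28 weeks. Critical path: A → C → D.

Variances on critical path: σ²_A=9.000, σ²_C=7.111, σ²_D=2.778.
Largest is σ²_A = 9.000.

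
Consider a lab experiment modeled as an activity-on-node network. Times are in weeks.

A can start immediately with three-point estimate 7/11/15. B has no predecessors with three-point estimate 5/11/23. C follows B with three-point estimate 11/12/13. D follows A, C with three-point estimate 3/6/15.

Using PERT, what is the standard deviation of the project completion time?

3.62 weeks

te_A = (7 + 4·11 + 15)/6 = 66/6 = 11; σ²_A = ((15−7)/6)² = 1.778
te_B = (5 + 4·11 + 23)/6 = 72/6 = 12; σ²_B = ((23−5)/6)² = 9.000
te_C = (11 + 4·12 + 13)/6 = 72/6 = 12; σ²_C = ((13−11)/6)² = 0.111
te_D = (3 + 4·6 + 15)/6 = 42/6 = 7; σ²_D = ((15−3)/6)² = 4.000

Forward pass:
ES_A = 0; EF_A = 11
ES_B = 0; EF_B = 12
ES_C = 12; EF_C = 12+12 = 24
ES_D = max(EF_A=11, EF_C=24) = 24; EF_D = 24+7 = 31
Expected project duration μ = 31 weeks. Critical path: B → C → D.

Variance along critical path = 9.000 + 0.111 + 4.000 = 13.111
σ = √13.111 = 3.621 weeks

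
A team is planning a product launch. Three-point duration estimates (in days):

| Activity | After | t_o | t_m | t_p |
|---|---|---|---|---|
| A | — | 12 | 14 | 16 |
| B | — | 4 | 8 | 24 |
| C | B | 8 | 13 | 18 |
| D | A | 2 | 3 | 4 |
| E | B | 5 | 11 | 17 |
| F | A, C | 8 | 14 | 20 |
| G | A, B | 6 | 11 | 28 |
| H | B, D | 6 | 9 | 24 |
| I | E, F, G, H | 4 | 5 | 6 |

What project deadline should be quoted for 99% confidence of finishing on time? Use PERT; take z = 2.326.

te_A = (12 + 4·14 + 16)/6 = 84/6 = 14; σ²_A = ((16−12)/6)² = 0.444
te_B = (4 + 4·8 + 24)/6 = 60/6 = 10; σ²_B = ((24−4)/6)² = 11.111
te_C = (8 + 4·13 + 18)/6 = 78/6 = 13; σ²_C = ((18−8)/6)² = 2.778
te_D = (2 + 4·3 + 4)/6 = 18/6 = 3; σ²_D = ((4−2)/6)² = 0.111
te_E = (5 + 4·11 + 17)/6 = 66/6 = 11; σ²_E = ((17−5)/6)² = 4.000
te_F = (8 + 4·14 + 20)/6 = 84/6 = 14; σ²_F = ((20−8)/6)² = 4.000
te_G = (6 + 4·11 + 28)/6 = 78/6 = 13; σ²_G = ((28−6)/6)² = 13.444
te_H = (6 + 4·9 + 24)/6 = 66/6 = 11; σ²_H = ((24−6)/6)² = 9.000
te_I = (4 + 4·5 + 6)/6 = 30/6 = 5; σ²_I = ((6−4)/6)² = 0.111

Forward pass:
ES_A = 0; EF_A = 14
ES_B = 0; EF_B = 10
ES_C = 10; EF_C = 10+13 = 23
ES_D = 14; EF_D = 14+3 = 17
ES_E = 10; EF_E = 10+11 = 21
ES_F = max(EF_A=14, EF_C=23) = 23; EF_F = 23+14 = 37
ES_G = max(EF_A=14, EF_B=10) = 14; EF_G = 14+13 = 27
ES_H = max(EF_B=10, EF_D=17) = 17; EF_H = 17+11 = 28
ES_I = max(EF_E=21, EF_F=37, EF_G=27, EF_H=28) = 37; EF_I = 37+5 = 42
Expected project duration μ = 42 days. Critical path: B → C → F → I.

Variance along critical path = 11.111 + 2.778 + 4.000 + 0.111 = 18.000; σ = 4.243 days.
D = μ + z·σ = 42 + 2.326·4.243 = 51.9 days

51.9 days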